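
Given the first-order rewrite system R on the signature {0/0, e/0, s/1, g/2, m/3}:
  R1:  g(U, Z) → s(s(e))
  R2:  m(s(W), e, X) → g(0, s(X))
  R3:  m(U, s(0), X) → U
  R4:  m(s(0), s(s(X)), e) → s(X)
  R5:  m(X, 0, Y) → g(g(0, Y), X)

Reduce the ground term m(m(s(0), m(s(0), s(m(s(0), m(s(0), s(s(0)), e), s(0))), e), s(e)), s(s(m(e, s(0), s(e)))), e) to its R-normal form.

1. m(m(s(0), m(s(0), s(m(s(0), m(s(0), s(s(0)), e), s(0))), e), s(e)), s(s(m(e, s(0), s(e)))), e)  →  m(m(s(0), m(s(0), s(m(s(0), s(0), s(0))), e), s(e)), s(s(m(e, s(0), s(e)))), e)   [R4 at 1.2.2.1.2]
2. m(m(s(0), m(s(0), s(m(s(0), s(0), s(0))), e), s(e)), s(s(m(e, s(0), s(e)))), e)  →  m(m(s(0), m(s(0), s(s(0)), e), s(e)), s(s(m(e, s(0), s(e)))), e)   [R3 at 1.2.2.1]
3. m(m(s(0), m(s(0), s(s(0)), e), s(e)), s(s(m(e, s(0), s(e)))), e)  →  m(m(s(0), s(0), s(e)), s(s(m(e, s(0), s(e)))), e)   [R4 at 1.2]
4. m(m(s(0), s(0), s(e)), s(s(m(e, s(0), s(e)))), e)  →  m(s(0), s(s(m(e, s(0), s(e)))), e)   [R3 at 1]
5. m(s(0), s(s(m(e, s(0), s(e)))), e)  →  s(m(e, s(0), s(e)))   [R4 at ε]
6. s(m(e, s(0), s(e)))  →  s(e)   [R3 at 1]

s(e)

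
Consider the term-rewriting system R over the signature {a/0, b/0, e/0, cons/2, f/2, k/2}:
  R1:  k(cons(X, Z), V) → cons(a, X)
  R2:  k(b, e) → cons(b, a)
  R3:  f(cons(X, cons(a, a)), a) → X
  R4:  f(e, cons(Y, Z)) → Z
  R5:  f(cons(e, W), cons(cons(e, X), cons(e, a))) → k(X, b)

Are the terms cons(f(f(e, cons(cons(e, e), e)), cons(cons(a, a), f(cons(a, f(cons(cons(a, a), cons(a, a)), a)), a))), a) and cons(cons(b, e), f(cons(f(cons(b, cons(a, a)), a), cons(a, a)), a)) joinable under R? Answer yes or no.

Reduce t₁ = cons(f(f(e, cons(cons(e, e), e)), cons(cons(a, a), f(cons(a, f(cons(cons(a, a), cons(a, a)), a)), a))), a):
1. cons(f(f(e, cons(cons(e, e), e)), cons(cons(a, a), f(cons(a, f(cons(cons(a, a), cons(a, a)), a)), a))), a)  →  cons(f(e, cons(cons(a, a), f(cons(a, f(cons(cons(a, a), cons(a, a)), a)), a))), a)   [R4 at 1.1]
2. cons(f(e, cons(cons(a, a), f(cons(a, f(cons(cons(a, a), cons(a, a)), a)), a))), a)  →  cons(f(cons(a, f(cons(cons(a, a), cons(a, a)), a)), a), a)   [R4 at 1]
3. cons(f(cons(a, f(cons(cons(a, a), cons(a, a)), a)), a), a)  →  cons(f(cons(a, cons(a, a)), a), a)   [R3 at 1.1.2]
4. cons(f(cons(a, cons(a, a)), a), a)  →  cons(a, a)   [R3 at 1]

Reduce t₂ = cons(cons(b, e), f(cons(f(cons(b, cons(a, a)), a), cons(a, a)), a)):
1. cons(cons(b, e), f(cons(f(cons(b, cons(a, a)), a), cons(a, a)), a))  →  cons(cons(b, e), f(cons(b, cons(a, a)), a))   [R3 at 2]
2. cons(cons(b, e), f(cons(b, cons(a, a)), a))  →  cons(cons(b, e), b)   [R3 at 2]

no — NF(t₁) = cons(a, a), NF(t₂) = cons(cons(b, e), b)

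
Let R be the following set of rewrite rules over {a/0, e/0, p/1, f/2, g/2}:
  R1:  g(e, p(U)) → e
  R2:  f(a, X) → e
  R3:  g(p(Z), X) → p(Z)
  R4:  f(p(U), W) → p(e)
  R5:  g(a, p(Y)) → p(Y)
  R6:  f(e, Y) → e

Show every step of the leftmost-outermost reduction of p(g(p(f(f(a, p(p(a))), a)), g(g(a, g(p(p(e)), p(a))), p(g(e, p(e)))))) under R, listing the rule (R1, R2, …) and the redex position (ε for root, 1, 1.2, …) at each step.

p(p(e))

1. p(g(p(f(f(a, p(p(a))), a)), g(g(a, g(p(p(e)), p(a))), p(g(e, p(e))))))  →  p(p(f(f(a, p(p(a))), a)))   [R3 at 1]
2. p(p(f(f(a, p(p(a))), a)))  →  p(p(f(e, a)))   [R2 at 1.1.1]
3. p(p(f(e, a)))  →  p(p(e))   [R6 at 1.1]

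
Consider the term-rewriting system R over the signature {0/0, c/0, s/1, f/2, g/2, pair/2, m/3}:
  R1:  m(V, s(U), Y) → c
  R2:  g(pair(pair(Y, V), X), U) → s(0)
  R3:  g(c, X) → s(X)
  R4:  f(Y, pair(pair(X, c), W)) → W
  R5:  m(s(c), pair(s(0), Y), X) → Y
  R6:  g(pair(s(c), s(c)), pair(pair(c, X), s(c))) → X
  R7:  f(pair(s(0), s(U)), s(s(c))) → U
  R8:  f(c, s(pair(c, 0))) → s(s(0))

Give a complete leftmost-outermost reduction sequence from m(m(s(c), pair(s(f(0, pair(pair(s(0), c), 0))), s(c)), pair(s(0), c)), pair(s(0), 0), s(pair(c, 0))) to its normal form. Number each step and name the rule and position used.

1. m(m(s(c), pair(s(f(0, pair(pair(s(0), c), 0))), s(c)), pair(s(0), c)), pair(s(0), 0), s(pair(c, 0)))  →  m(m(s(c), pair(s(0), s(c)), pair(s(0), c)), pair(s(0), 0), s(pair(c, 0)))   [R4 at 1.2.1.1]
2. m(m(s(c), pair(s(0), s(c)), pair(s(0), c)), pair(s(0), 0), s(pair(c, 0)))  →  m(s(c), pair(s(0), 0), s(pair(c, 0)))   [R5 at 1]
3. m(s(c), pair(s(0), 0), s(pair(c, 0)))  →  0   [R5 at ε]

0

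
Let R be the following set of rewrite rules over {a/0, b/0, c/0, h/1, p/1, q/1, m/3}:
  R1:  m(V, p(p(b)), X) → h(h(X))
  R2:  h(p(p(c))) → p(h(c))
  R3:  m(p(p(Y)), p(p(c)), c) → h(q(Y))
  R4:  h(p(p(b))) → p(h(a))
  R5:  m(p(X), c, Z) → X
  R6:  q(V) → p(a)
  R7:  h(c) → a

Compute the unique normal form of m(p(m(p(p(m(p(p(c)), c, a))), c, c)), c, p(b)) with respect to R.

1. m(p(m(p(p(m(p(p(c)), c, a))), c, c)), c, p(b))  →  m(p(p(m(p(p(c)), c, a))), c, c)   [R5 at ε]
2. m(p(p(m(p(p(c)), c, a))), c, c)  →  p(m(p(p(c)), c, a))   [R5 at ε]
3. p(m(p(p(c)), c, a))  →  p(p(c))   [R5 at 1]

p(p(c))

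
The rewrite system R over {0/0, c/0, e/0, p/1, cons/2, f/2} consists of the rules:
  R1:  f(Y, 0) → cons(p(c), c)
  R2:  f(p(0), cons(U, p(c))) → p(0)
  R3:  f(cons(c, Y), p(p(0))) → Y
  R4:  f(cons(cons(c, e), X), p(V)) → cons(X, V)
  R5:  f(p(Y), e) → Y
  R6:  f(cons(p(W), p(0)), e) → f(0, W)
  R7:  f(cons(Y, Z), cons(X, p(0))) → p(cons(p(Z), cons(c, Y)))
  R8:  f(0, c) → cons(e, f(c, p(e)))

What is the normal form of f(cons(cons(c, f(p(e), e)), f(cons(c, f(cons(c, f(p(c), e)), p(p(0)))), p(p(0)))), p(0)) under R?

cons(c, 0)

1. f(cons(cons(c, f(p(e), e)), f(cons(c, f(cons(c, f(p(c), e)), p(p(0)))), p(p(0)))), p(0))  →  f(cons(cons(c, e), f(cons(c, f(cons(c, f(p(c), e)), p(p(0)))), p(p(0)))), p(0))   [R5 at 1.1.2]
2. f(cons(cons(c, e), f(cons(c, f(cons(c, f(p(c), e)), p(p(0)))), p(p(0)))), p(0))  →  cons(f(cons(c, f(cons(c, f(p(c), e)), p(p(0)))), p(p(0))), 0)   [R4 at ε]
3. cons(f(cons(c, f(cons(c, f(p(c), e)), p(p(0)))), p(p(0))), 0)  →  cons(f(cons(c, f(p(c), e)), p(p(0))), 0)   [R3 at 1]
4. cons(f(cons(c, f(p(c), e)), p(p(0))), 0)  →  cons(f(p(c), e), 0)   [R3 at 1]
5. cons(f(p(c), e), 0)  →  cons(c, 0)   [R5 at 1]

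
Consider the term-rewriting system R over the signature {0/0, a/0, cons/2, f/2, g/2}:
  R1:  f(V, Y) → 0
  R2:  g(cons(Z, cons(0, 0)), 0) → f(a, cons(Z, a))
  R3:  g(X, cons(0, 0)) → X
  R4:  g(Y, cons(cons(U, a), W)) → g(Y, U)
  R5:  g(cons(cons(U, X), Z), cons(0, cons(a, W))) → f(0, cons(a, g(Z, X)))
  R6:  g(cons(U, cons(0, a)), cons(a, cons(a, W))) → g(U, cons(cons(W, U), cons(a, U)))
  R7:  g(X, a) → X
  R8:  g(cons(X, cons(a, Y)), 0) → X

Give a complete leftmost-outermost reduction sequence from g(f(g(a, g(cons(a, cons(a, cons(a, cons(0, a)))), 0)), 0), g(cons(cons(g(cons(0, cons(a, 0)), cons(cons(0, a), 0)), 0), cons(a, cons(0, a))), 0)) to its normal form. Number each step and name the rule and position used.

1. g(f(g(a, g(cons(a, cons(a, cons(a, cons(0, a)))), 0)), 0), g(cons(cons(g(cons(0, cons(a, 0)), cons(cons(0, a), 0)), 0), cons(a, cons(0, a))), 0))  →  g(0, g(cons(cons(g(cons(0, cons(a, 0)), cons(cons(0, a), 0)), 0), cons(a, cons(0, a))), 0))   [R1 at 1]
2. g(0, g(cons(cons(g(cons(0, cons(a, 0)), cons(cons(0, a), 0)), 0), cons(a, cons(0, a))), 0))  →  g(0, cons(g(cons(0, cons(a, 0)), cons(cons(0, a), 0)), 0))   [R8 at 2]
3. g(0, cons(g(cons(0, cons(a, 0)), cons(cons(0, a), 0)), 0))  →  g(0, cons(g(cons(0, cons(a, 0)), 0), 0))   [R4 at 2.1]
4. g(0, cons(g(cons(0, cons(a, 0)), 0), 0))  →  g(0, cons(0, 0))   [R8 at 2.1]
5. g(0, cons(0, 0))  →  0   [R3 at ε]

0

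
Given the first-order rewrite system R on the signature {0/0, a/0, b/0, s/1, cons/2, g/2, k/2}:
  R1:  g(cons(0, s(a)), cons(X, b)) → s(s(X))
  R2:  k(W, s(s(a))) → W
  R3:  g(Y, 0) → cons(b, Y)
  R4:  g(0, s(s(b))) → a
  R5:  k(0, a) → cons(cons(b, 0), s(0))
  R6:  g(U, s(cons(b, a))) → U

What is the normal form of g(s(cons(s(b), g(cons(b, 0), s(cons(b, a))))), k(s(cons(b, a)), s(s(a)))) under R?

s(cons(s(b), cons(b, 0)))

1. g(s(cons(s(b), g(cons(b, 0), s(cons(b, a))))), k(s(cons(b, a)), s(s(a))))  →  g(s(cons(s(b), cons(b, 0))), k(s(cons(b, a)), s(s(a))))   [R6 at 1.1.2]
2. g(s(cons(s(b), cons(b, 0))), k(s(cons(b, a)), s(s(a))))  →  g(s(cons(s(b), cons(b, 0))), s(cons(b, a)))   [R2 at 2]
3. g(s(cons(s(b), cons(b, 0))), s(cons(b, a)))  →  s(cons(s(b), cons(b, 0)))   [R6 at ε]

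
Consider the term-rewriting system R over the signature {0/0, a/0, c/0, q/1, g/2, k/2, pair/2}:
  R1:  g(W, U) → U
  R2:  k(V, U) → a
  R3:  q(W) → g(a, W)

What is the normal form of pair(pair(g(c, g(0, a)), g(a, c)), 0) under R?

1. pair(pair(g(c, g(0, a)), g(a, c)), 0)  →  pair(pair(g(0, a), g(a, c)), 0)   [R1 at 1.1]
2. pair(pair(g(0, a), g(a, c)), 0)  →  pair(pair(a, g(a, c)), 0)   [R1 at 1.1]
3. pair(pair(a, g(a, c)), 0)  →  pair(pair(a, c), 0)   [R1 at 1.2]

pair(pair(a, c), 0)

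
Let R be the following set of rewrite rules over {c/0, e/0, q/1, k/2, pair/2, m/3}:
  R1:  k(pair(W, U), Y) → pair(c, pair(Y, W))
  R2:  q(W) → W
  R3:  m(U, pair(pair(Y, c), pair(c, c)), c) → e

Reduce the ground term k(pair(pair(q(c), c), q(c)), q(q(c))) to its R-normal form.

pair(c, pair(c, pair(c, c)))

1. k(pair(pair(q(c), c), q(c)), q(q(c)))  →  pair(c, pair(q(q(c)), pair(q(c), c)))   [R1 at ε]
2. pair(c, pair(q(q(c)), pair(q(c), c)))  →  pair(c, pair(q(c), pair(q(c), c)))   [R2 at 2.1]
3. pair(c, pair(q(c), pair(q(c), c)))  →  pair(c, pair(c, pair(q(c), c)))   [R2 at 2.1]
4. pair(c, pair(c, pair(q(c), c)))  →  pair(c, pair(c, pair(c, c)))   [R2 at 2.2.1]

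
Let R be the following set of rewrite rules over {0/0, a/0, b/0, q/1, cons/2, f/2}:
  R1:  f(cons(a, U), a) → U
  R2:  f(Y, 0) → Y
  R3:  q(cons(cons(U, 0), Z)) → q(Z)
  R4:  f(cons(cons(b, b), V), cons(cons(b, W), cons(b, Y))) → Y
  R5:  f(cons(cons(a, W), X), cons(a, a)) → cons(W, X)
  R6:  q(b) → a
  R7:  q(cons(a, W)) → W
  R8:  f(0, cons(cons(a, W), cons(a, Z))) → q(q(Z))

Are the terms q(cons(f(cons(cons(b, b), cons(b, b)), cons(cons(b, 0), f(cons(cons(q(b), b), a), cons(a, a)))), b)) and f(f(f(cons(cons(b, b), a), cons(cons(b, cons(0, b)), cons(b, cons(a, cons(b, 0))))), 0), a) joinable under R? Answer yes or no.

Reduce t₁ = q(cons(f(cons(cons(b, b), cons(b, b)), cons(cons(b, 0), f(cons(cons(q(b), b), a), cons(a, a)))), b)):
1. q(cons(f(cons(cons(b, b), cons(b, b)), cons(cons(b, 0), f(cons(cons(q(b), b), a), cons(a, a)))), b))  →  q(cons(f(cons(cons(b, b), cons(b, b)), cons(cons(b, 0), f(cons(cons(a, b), a), cons(a, a)))), b))   [R6 at 1.1.2.2.1.1.1]
2. q(cons(f(cons(cons(b, b), cons(b, b)), cons(cons(b, 0), f(cons(cons(a, b), a), cons(a, a)))), b))  →  q(cons(f(cons(cons(b, b), cons(b, b)), cons(cons(b, 0), cons(b, a))), b))   [R5 at 1.1.2.2]
3. q(cons(f(cons(cons(b, b), cons(b, b)), cons(cons(b, 0), cons(b, a))), b))  →  q(cons(a, b))   [R4 at 1.1]
4. q(cons(a, b))  →  b   [R7 at ε]

Reduce t₂ = f(f(f(cons(cons(b, b), a), cons(cons(b, cons(0, b)), cons(b, cons(a, cons(b, 0))))), 0), a):
1. f(f(f(cons(cons(b, b), a), cons(cons(b, cons(0, b)), cons(b, cons(a, cons(b, 0))))), 0), a)  →  f(f(cons(cons(b, b), a), cons(cons(b, cons(0, b)), cons(b, cons(a, cons(b, 0))))), a)   [R2 at 1]
2. f(f(cons(cons(b, b), a), cons(cons(b, cons(0, b)), cons(b, cons(a, cons(b, 0))))), a)  →  f(cons(a, cons(b, 0)), a)   [R4 at 1]
3. f(cons(a, cons(b, 0)), a)  →  cons(b, 0)   [R1 at ε]

no — NF(t₁) = b, NF(t₂) = cons(b, 0)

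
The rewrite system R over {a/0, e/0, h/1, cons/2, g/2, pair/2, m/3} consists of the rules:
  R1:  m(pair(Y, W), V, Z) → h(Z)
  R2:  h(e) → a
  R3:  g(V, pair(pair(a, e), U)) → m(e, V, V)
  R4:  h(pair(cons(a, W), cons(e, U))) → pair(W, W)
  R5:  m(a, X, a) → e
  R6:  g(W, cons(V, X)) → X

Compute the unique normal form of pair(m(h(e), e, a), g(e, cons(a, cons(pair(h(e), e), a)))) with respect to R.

pair(e, cons(pair(a, e), a))

1. pair(m(h(e), e, a), g(e, cons(a, cons(pair(h(e), e), a))))  →  pair(m(a, e, a), g(e, cons(a, cons(pair(h(e), e), a))))   [R2 at 1.1]
2. pair(m(a, e, a), g(e, cons(a, cons(pair(h(e), e), a))))  →  pair(e, g(e, cons(a, cons(pair(h(e), e), a))))   [R5 at 1]
3. pair(e, g(e, cons(a, cons(pair(h(e), e), a))))  →  pair(e, cons(pair(h(e), e), a))   [R6 at 2]
4. pair(e, cons(pair(h(e), e), a))  →  pair(e, cons(pair(a, e), a))   [R2 at 2.1.1]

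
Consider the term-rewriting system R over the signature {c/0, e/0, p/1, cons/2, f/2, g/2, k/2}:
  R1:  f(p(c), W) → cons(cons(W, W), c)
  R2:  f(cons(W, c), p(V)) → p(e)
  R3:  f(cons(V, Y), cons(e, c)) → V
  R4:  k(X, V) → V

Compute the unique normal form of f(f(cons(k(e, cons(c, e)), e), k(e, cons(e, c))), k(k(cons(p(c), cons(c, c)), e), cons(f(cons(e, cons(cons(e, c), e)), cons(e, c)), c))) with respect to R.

1. f(f(cons(k(e, cons(c, e)), e), k(e, cons(e, c))), k(k(cons(p(c), cons(c, c)), e), cons(f(cons(e, cons(cons(e, c), e)), cons(e, c)), c)))  →  f(f(cons(cons(c, e), e), k(e, cons(e, c))), k(k(cons(p(c), cons(c, c)), e), cons(f(cons(e, cons(cons(e, c), e)), cons(e, c)), c)))   [R4 at 1.1.1]
2. f(f(cons(cons(c, e), e), k(e, cons(e, c))), k(k(cons(p(c), cons(c, c)), e), cons(f(cons(e, cons(cons(e, c), e)), cons(e, c)), c)))  →  f(f(cons(cons(c, e), e), cons(e, c)), k(k(cons(p(c), cons(c, c)), e), cons(f(cons(e, cons(cons(e, c), e)), cons(e, c)), c)))   [R4 at 1.2]
3. f(f(cons(cons(c, e), e), cons(e, c)), k(k(cons(p(c), cons(c, c)), e), cons(f(cons(e, cons(cons(e, c), e)), cons(e, c)), c)))  →  f(cons(c, e), k(k(cons(p(c), cons(c, c)), e), cons(f(cons(e, cons(cons(e, c), e)), cons(e, c)), c)))   [R3 at 1]
4. f(cons(c, e), k(k(cons(p(c), cons(c, c)), e), cons(f(cons(e, cons(cons(e, c), e)), cons(e, c)), c)))  →  f(cons(c, e), cons(f(cons(e, cons(cons(e, c), e)), cons(e, c)), c))   [R4 at 2]
5. f(cons(c, e), cons(f(cons(e, cons(cons(e, c), e)), cons(e, c)), c))  →  f(cons(c, e), cons(e, c))   [R3 at 2.1]
6. f(cons(c, e), cons(e, c))  →  c   [R3 at ε]

c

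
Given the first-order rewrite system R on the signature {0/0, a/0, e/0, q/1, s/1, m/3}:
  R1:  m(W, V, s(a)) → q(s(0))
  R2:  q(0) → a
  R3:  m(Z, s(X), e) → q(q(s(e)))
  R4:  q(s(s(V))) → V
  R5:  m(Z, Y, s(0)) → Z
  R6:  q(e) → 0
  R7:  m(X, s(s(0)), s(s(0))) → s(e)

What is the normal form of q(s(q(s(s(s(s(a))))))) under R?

s(a)

1. q(s(q(s(s(s(s(a)))))))  →  q(s(s(s(a))))   [R4 at 1.1]
2. q(s(s(s(a))))  →  s(a)   [R4 at ε]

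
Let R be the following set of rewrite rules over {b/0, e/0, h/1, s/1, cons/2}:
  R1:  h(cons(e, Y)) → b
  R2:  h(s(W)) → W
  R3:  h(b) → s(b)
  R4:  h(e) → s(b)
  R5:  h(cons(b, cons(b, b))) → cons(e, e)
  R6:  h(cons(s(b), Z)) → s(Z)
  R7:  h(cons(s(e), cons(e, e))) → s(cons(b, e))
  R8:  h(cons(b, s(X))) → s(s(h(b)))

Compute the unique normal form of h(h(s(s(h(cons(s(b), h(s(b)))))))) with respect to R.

1. h(h(s(s(h(cons(s(b), h(s(b))))))))  →  h(s(h(cons(s(b), h(s(b))))))   [R2 at 1]
2. h(s(h(cons(s(b), h(s(b))))))  →  h(cons(s(b), h(s(b))))   [R2 at ε]
3. h(cons(s(b), h(s(b))))  →  s(h(s(b)))   [R6 at ε]
4. s(h(s(b)))  →  s(b)   [R2 at 1]

s(b)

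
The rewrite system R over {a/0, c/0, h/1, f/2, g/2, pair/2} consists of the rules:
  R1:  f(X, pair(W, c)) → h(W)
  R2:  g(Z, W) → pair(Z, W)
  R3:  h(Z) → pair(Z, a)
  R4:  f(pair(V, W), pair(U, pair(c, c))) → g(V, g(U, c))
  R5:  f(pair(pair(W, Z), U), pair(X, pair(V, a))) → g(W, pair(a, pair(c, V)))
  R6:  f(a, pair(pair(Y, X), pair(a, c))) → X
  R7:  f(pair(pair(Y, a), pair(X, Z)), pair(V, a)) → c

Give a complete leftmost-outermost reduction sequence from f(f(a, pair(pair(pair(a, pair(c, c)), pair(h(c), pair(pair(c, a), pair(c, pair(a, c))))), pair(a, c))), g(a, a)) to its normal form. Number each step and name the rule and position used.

1. f(f(a, pair(pair(pair(a, pair(c, c)), pair(h(c), pair(pair(c, a), pair(c, pair(a, c))))), pair(a, c))), g(a, a))  →  f(pair(h(c), pair(pair(c, a), pair(c, pair(a, c)))), g(a, a))   [R6 at 1]
2. f(pair(h(c), pair(pair(c, a), pair(c, pair(a, c)))), g(a, a))  →  f(pair(pair(c, a), pair(pair(c, a), pair(c, pair(a, c)))), g(a, a))   [R3 at 1.1]
3. f(pair(pair(c, a), pair(pair(c, a), pair(c, pair(a, c)))), g(a, a))  →  f(pair(pair(c, a), pair(pair(c, a), pair(c, pair(a, c)))), pair(a, a))   [R2 at 2]
4. f(pair(pair(c, a), pair(pair(c, a), pair(c, pair(a, c)))), pair(a, a))  →  c   [R7 at ε]

c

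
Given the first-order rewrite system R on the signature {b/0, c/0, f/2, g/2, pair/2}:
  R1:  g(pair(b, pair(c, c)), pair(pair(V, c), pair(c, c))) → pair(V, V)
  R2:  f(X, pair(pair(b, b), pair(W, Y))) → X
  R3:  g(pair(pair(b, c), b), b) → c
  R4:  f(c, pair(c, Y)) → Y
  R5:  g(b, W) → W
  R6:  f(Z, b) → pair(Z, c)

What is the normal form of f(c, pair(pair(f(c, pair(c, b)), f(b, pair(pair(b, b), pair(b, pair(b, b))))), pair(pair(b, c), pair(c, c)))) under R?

c

1. f(c, pair(pair(f(c, pair(c, b)), f(b, pair(pair(b, b), pair(b, pair(b, b))))), pair(pair(b, c), pair(c, c))))  →  f(c, pair(pair(b, f(b, pair(pair(b, b), pair(b, pair(b, b))))), pair(pair(b, c), pair(c, c))))   [R4 at 2.1.1]
2. f(c, pair(pair(b, f(b, pair(pair(b, b), pair(b, pair(b, b))))), pair(pair(b, c), pair(c, c))))  →  f(c, pair(pair(b, b), pair(pair(b, c), pair(c, c))))   [R2 at 2.1.2]
3. f(c, pair(pair(b, b), pair(pair(b, c), pair(c, c))))  →  c   [R2 at ε]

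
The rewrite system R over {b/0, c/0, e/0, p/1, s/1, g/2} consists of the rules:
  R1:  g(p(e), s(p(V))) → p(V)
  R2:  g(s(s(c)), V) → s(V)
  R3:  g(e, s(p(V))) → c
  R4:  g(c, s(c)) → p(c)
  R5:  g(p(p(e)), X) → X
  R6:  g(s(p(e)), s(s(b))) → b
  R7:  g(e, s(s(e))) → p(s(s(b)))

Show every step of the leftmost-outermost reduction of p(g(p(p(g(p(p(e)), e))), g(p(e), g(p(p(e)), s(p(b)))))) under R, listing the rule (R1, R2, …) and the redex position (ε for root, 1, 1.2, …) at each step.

p(p(b))

1. p(g(p(p(g(p(p(e)), e))), g(p(e), g(p(p(e)), s(p(b))))))  →  p(g(p(p(e)), g(p(e), g(p(p(e)), s(p(b))))))   [R5 at 1.1.1.1]
2. p(g(p(p(e)), g(p(e), g(p(p(e)), s(p(b))))))  →  p(g(p(e), g(p(p(e)), s(p(b)))))   [R5 at 1]
3. p(g(p(e), g(p(p(e)), s(p(b)))))  →  p(g(p(e), s(p(b))))   [R5 at 1.2]
4. p(g(p(e), s(p(b))))  →  p(p(b))   [R1 at 1]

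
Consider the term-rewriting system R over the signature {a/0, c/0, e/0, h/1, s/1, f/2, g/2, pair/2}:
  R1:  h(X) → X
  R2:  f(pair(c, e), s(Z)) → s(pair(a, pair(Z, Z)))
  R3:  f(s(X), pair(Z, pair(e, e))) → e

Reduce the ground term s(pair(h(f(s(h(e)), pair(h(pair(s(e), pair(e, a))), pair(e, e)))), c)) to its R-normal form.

s(pair(e, c))

1. s(pair(h(f(s(h(e)), pair(h(pair(s(e), pair(e, a))), pair(e, e)))), c))  →  s(pair(f(s(h(e)), pair(h(pair(s(e), pair(e, a))), pair(e, e))), c))   [R1 at 1.1]
2. s(pair(f(s(h(e)), pair(h(pair(s(e), pair(e, a))), pair(e, e))), c))  →  s(pair(e, c))   [R3 at 1.1]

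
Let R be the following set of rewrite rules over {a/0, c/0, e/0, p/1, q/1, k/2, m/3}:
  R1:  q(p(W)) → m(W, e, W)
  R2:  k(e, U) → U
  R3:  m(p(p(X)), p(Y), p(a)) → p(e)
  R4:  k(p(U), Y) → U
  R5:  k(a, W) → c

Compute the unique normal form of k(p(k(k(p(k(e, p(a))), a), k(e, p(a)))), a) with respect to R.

1. k(p(k(k(p(k(e, p(a))), a), k(e, p(a)))), a)  →  k(k(p(k(e, p(a))), a), k(e, p(a)))   [R4 at ε]
2. k(k(p(k(e, p(a))), a), k(e, p(a)))  →  k(k(e, p(a)), k(e, p(a)))   [R4 at 1]
3. k(k(e, p(a)), k(e, p(a)))  →  k(p(a), k(e, p(a)))   [R2 at 1]
4. k(p(a), k(e, p(a)))  →  a   [R4 at ε]

a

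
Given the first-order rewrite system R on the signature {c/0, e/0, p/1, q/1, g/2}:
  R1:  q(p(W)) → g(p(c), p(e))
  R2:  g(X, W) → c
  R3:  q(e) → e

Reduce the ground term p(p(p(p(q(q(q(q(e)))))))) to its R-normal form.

p(p(p(p(e))))

1. p(p(p(p(q(q(q(q(e))))))))  →  p(p(p(p(q(q(q(e)))))))   [R3 at 1.1.1.1.1.1.1]
2. p(p(p(p(q(q(q(e)))))))  →  p(p(p(p(q(q(e))))))   [R3 at 1.1.1.1.1.1]
3. p(p(p(p(q(q(e))))))  →  p(p(p(p(q(e)))))   [R3 at 1.1.1.1.1]
4. p(p(p(p(q(e)))))  →  p(p(p(p(e))))   [R3 at 1.1.1.1]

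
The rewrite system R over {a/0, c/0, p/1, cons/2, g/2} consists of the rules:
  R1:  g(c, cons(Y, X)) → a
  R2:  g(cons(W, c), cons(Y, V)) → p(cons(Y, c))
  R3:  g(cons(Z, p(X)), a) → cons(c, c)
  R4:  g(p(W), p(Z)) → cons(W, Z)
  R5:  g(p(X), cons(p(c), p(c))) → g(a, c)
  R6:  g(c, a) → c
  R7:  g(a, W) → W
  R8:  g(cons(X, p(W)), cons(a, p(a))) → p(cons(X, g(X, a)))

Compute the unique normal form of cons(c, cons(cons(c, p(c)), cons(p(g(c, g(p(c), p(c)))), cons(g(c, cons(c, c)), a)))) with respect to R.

cons(c, cons(cons(c, p(c)), cons(p(a), cons(a, a))))

1. cons(c, cons(cons(c, p(c)), cons(p(g(c, g(p(c), p(c)))), cons(g(c, cons(c, c)), a))))  →  cons(c, cons(cons(c, p(c)), cons(p(g(c, cons(c, c))), cons(g(c, cons(c, c)), a))))   [R4 at 2.2.1.1.2]
2. cons(c, cons(cons(c, p(c)), cons(p(g(c, cons(c, c))), cons(g(c, cons(c, c)), a))))  →  cons(c, cons(cons(c, p(c)), cons(p(a), cons(g(c, cons(c, c)), a))))   [R1 at 2.2.1.1]
3. cons(c, cons(cons(c, p(c)), cons(p(a), cons(g(c, cons(c, c)), a))))  →  cons(c, cons(cons(c, p(c)), cons(p(a), cons(a, a))))   [R1 at 2.2.2.1]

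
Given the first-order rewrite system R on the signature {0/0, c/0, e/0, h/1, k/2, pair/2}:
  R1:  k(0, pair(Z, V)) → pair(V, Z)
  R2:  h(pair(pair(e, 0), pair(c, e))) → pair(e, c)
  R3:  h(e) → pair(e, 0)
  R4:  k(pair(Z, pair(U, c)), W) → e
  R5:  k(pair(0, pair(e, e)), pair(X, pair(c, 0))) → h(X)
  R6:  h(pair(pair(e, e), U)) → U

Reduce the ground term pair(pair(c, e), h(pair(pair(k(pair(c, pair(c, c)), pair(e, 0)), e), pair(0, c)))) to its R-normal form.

1. pair(pair(c, e), h(pair(pair(k(pair(c, pair(c, c)), pair(e, 0)), e), pair(0, c))))  →  pair(pair(c, e), h(pair(pair(e, e), pair(0, c))))   [R4 at 2.1.1.1]
2. pair(pair(c, e), h(pair(pair(e, e), pair(0, c))))  →  pair(pair(c, e), pair(0, c))   [R6 at 2]

pair(pair(c, e), pair(0, c))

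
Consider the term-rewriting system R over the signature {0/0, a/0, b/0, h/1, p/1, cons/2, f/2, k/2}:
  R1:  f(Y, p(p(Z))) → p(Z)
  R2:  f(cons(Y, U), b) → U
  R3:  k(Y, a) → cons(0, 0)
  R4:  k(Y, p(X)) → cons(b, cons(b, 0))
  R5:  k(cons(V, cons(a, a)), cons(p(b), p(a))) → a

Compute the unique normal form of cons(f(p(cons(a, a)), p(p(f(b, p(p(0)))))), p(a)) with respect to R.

1. cons(f(p(cons(a, a)), p(p(f(b, p(p(0)))))), p(a))  →  cons(p(f(b, p(p(0)))), p(a))   [R1 at 1]
2. cons(p(f(b, p(p(0)))), p(a))  →  cons(p(p(0)), p(a))   [R1 at 1.1]

cons(p(p(0)), p(a))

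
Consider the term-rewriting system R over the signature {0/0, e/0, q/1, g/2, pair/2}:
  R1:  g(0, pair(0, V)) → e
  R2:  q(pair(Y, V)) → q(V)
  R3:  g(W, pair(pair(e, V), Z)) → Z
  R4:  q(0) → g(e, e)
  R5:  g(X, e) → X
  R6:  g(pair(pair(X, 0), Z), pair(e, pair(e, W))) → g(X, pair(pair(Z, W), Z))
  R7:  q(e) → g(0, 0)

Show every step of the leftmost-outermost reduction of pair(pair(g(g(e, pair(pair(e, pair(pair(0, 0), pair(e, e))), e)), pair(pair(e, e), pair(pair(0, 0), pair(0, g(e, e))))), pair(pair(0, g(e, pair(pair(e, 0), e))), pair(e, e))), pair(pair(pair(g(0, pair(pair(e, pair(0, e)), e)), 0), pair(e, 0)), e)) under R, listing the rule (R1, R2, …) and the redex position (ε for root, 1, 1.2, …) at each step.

pair(pair(pair(pair(0, 0), pair(0, e)), pair(pair(0, e), pair(e, e))), pair(pair(pair(e, 0), pair(e, 0)), e))

1. pair(pair(g(g(e, pair(pair(e, pair(pair(0, 0), pair(e, e))), e)), pair(pair(e, e), pair(pair(0, 0), pair(0, g(e, e))))), pair(pair(0, g(e, pair(pair(e, 0), e))), pair(e, e))), pair(pair(pair(g(0, pair(pair(e, pair(0, e)), e)), 0), pair(e, 0)), e))  →  pair(pair(pair(pair(0, 0), pair(0, g(e, e))), pair(pair(0, g(e, pair(pair(e, 0), e))), pair(e, e))), pair(pair(pair(g(0, pair(pair(e, pair(0, e)), e)), 0), pair(e, 0)), e))   [R3 at 1.1]
2. pair(pair(pair(pair(0, 0), pair(0, g(e, e))), pair(pair(0, g(e, pair(pair(e, 0), e))), pair(e, e))), pair(pair(pair(g(0, pair(pair(e, pair(0, e)), e)), 0), pair(e, 0)), e))  →  pair(pair(pair(pair(0, 0), pair(0, e)), pair(pair(0, g(e, pair(pair(e, 0), e))), pair(e, e))), pair(pair(pair(g(0, pair(pair(e, pair(0, e)), e)), 0), pair(e, 0)), e))   [R5 at 1.1.2.2]
3. pair(pair(pair(pair(0, 0), pair(0, e)), pair(pair(0, g(e, pair(pair(e, 0), e))), pair(e, e))), pair(pair(pair(g(0, pair(pair(e, pair(0, e)), e)), 0), pair(e, 0)), e))  →  pair(pair(pair(pair(0, 0), pair(0, e)), pair(pair(0, e), pair(e, e))), pair(pair(pair(g(0, pair(pair(e, pair(0, e)), e)), 0), pair(e, 0)), e))   [R3 at 1.2.1.2]
4. pair(pair(pair(pair(0, 0), pair(0, e)), pair(pair(0, e), pair(e, e))), pair(pair(pair(g(0, pair(pair(e, pair(0, e)), e)), 0), pair(e, 0)), e))  →  pair(pair(pair(pair(0, 0), pair(0, e)), pair(pair(0, e), pair(e, e))), pair(pair(pair(e, 0), pair(e, 0)), e))   [R3 at 2.1.1.1]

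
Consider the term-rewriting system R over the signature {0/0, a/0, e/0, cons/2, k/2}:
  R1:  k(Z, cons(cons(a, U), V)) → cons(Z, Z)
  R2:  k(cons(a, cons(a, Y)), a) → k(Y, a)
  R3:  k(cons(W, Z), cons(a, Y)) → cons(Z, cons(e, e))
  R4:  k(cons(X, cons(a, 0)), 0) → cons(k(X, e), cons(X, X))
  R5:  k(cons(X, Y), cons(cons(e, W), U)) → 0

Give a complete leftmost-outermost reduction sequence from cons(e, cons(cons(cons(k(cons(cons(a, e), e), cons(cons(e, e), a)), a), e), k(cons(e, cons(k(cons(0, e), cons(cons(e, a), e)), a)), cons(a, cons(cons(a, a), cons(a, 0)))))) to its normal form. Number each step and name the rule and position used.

1. cons(e, cons(cons(cons(k(cons(cons(a, e), e), cons(cons(e, e), a)), a), e), k(cons(e, cons(k(cons(0, e), cons(cons(e, a), e)), a)), cons(a, cons(cons(a, a), cons(a, 0))))))  →  cons(e, cons(cons(cons(0, a), e), k(cons(e, cons(k(cons(0, e), cons(cons(e, a), e)), a)), cons(a, cons(cons(a, a), cons(a, 0))))))   [R5 at 2.1.1.1]
2. cons(e, cons(cons(cons(0, a), e), k(cons(e, cons(k(cons(0, e), cons(cons(e, a), e)), a)), cons(a, cons(cons(a, a), cons(a, 0))))))  →  cons(e, cons(cons(cons(0, a), e), cons(cons(k(cons(0, e), cons(cons(e, a), e)), a), cons(e, e))))   [R3 at 2.2]
3. cons(e, cons(cons(cons(0, a), e), cons(cons(k(cons(0, e), cons(cons(e, a), e)), a), cons(e, e))))  →  cons(e, cons(cons(cons(0, a), e), cons(cons(0, a), cons(e, e))))   [R5 at 2.2.1.1]

cons(e, cons(cons(cons(0, a), e), cons(cons(0, a), cons(e, e))))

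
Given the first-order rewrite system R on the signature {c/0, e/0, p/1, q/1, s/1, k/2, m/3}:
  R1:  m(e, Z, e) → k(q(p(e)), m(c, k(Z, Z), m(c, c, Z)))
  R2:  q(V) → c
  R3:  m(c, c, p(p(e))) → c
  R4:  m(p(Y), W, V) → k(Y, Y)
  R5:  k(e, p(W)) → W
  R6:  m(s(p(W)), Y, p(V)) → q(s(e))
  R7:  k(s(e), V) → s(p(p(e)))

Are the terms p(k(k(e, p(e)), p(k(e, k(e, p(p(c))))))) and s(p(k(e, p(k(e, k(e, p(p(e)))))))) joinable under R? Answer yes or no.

Reduce t₁ = p(k(k(e, p(e)), p(k(e, k(e, p(p(c))))))):
1. p(k(k(e, p(e)), p(k(e, k(e, p(p(c)))))))  →  p(k(e, p(k(e, k(e, p(p(c)))))))   [R5 at 1.1]
2. p(k(e, p(k(e, k(e, p(p(c)))))))  →  p(k(e, k(e, p(p(c)))))   [R5 at 1]
3. p(k(e, k(e, p(p(c)))))  →  p(k(e, p(c)))   [R5 at 1.2]
4. p(k(e, p(c)))  →  p(c)   [R5 at 1]

Reduce t₂ = s(p(k(e, p(k(e, k(e, p(p(e)))))))):
1. s(p(k(e, p(k(e, k(e, p(p(e))))))))  →  s(p(k(e, k(e, p(p(e))))))   [R5 at 1.1]
2. s(p(k(e, k(e, p(p(e))))))  →  s(p(k(e, p(e))))   [R5 at 1.1.2]
3. s(p(k(e, p(e))))  →  s(p(e))   [R5 at 1.1]

no — NF(t₁) = p(c), NF(t₂) = s(p(e))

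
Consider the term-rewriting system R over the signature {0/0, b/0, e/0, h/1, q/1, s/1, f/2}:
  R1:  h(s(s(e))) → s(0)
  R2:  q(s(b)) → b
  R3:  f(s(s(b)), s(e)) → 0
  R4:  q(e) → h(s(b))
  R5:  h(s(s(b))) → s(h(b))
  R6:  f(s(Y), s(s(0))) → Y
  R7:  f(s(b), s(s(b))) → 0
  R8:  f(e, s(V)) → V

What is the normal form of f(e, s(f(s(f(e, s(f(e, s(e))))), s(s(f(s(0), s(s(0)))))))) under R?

e

1. f(e, s(f(s(f(e, s(f(e, s(e))))), s(s(f(s(0), s(s(0))))))))  →  f(s(f(e, s(f(e, s(e))))), s(s(f(s(0), s(s(0))))))   [R8 at ε]
2. f(s(f(e, s(f(e, s(e))))), s(s(f(s(0), s(s(0))))))  →  f(s(f(e, s(e))), s(s(f(s(0), s(s(0))))))   [R8 at 1.1]
3. f(s(f(e, s(e))), s(s(f(s(0), s(s(0))))))  →  f(s(e), s(s(f(s(0), s(s(0))))))   [R8 at 1.1]
4. f(s(e), s(s(f(s(0), s(s(0))))))  →  f(s(e), s(s(0)))   [R6 at 2.1.1]
5. f(s(e), s(s(0)))  →  e   [R6 at ε]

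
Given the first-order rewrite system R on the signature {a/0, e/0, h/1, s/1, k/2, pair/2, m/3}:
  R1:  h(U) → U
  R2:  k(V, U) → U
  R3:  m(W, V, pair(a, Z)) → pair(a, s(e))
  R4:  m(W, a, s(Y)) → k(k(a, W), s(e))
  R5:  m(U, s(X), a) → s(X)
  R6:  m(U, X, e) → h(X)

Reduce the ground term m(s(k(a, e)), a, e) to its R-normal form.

a

1. m(s(k(a, e)), a, e)  →  h(a)   [R6 at ε]
2. h(a)  →  a   [R1 at ε]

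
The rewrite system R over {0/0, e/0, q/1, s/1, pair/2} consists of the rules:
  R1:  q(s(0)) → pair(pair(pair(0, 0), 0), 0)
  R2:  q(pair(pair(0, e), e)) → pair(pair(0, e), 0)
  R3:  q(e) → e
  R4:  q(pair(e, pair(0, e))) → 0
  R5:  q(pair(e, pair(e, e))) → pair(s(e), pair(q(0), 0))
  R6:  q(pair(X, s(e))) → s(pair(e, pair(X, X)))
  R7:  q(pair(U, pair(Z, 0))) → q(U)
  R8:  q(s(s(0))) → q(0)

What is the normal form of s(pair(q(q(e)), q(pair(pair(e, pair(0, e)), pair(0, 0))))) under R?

s(pair(e, 0))

1. s(pair(q(q(e)), q(pair(pair(e, pair(0, e)), pair(0, 0)))))  →  s(pair(q(e), q(pair(pair(e, pair(0, e)), pair(0, 0)))))   [R3 at 1.1.1]
2. s(pair(q(e), q(pair(pair(e, pair(0, e)), pair(0, 0)))))  →  s(pair(e, q(pair(pair(e, pair(0, e)), pair(0, 0)))))   [R3 at 1.1]
3. s(pair(e, q(pair(pair(e, pair(0, e)), pair(0, 0)))))  →  s(pair(e, q(pair(e, pair(0, e)))))   [R7 at 1.2]
4. s(pair(e, q(pair(e, pair(0, e)))))  →  s(pair(e, 0))   [R4 at 1.2]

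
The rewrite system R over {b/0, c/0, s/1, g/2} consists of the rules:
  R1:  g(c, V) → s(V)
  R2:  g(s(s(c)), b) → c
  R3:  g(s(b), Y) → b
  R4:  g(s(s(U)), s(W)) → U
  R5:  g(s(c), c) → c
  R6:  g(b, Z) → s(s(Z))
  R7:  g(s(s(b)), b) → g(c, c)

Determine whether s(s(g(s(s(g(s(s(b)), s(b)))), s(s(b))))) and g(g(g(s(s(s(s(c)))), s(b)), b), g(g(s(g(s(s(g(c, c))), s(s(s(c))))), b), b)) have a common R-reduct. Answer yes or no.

yes — NF(t₁) = s(s(b)), NF(t₂) = s(s(b))

Reduce t₁ = s(s(g(s(s(g(s(s(b)), s(b)))), s(s(b))))):
1. s(s(g(s(s(g(s(s(b)), s(b)))), s(s(b)))))  →  s(s(g(s(s(b)), s(b))))   [R4 at 1.1]
2. s(s(g(s(s(b)), s(b))))  →  s(s(b))   [R4 at 1.1]

Reduce t₂ = g(g(g(s(s(s(s(c)))), s(b)), b), g(g(s(g(s(s(g(c, c))), s(s(s(c))))), b), b)):
1. g(g(g(s(s(s(s(c)))), s(b)), b), g(g(s(g(s(s(g(c, c))), s(s(s(c))))), b), b))  →  g(g(s(s(c)), b), g(g(s(g(s(s(g(c, c))), s(s(s(c))))), b), b))   [R4 at 1.1]
2. g(g(s(s(c)), b), g(g(s(g(s(s(g(c, c))), s(s(s(c))))), b), b))  →  g(c, g(g(s(g(s(s(g(c, c))), s(s(s(c))))), b), b))   [R2 at 1]
3. g(c, g(g(s(g(s(s(g(c, c))), s(s(s(c))))), b), b))  →  s(g(g(s(g(s(s(g(c, c))), s(s(s(c))))), b), b))   [R1 at ε]
4. s(g(g(s(g(s(s(g(c, c))), s(s(s(c))))), b), b))  →  s(g(g(s(g(c, c)), b), b))   [R4 at 1.1.1.1]
5. s(g(g(s(g(c, c)), b), b))  →  s(g(g(s(s(c)), b), b))   [R1 at 1.1.1.1]
6. s(g(g(s(s(c)), b), b))  →  s(g(c, b))   [R2 at 1.1]
7. s(g(c, b))  →  s(s(b))   [R1 at 1]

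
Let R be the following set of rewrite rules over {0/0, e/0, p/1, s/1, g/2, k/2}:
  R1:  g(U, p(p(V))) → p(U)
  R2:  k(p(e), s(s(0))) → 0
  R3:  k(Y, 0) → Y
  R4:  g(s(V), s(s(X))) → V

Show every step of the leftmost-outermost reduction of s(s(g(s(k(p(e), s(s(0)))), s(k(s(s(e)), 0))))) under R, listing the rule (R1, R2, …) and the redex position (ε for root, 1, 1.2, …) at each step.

1. s(s(g(s(k(p(e), s(s(0)))), s(k(s(s(e)), 0)))))  →  s(s(g(s(0), s(k(s(s(e)), 0)))))   [R2 at 1.1.1.1]
2. s(s(g(s(0), s(k(s(s(e)), 0)))))  →  s(s(g(s(0), s(s(s(e))))))   [R3 at 1.1.2.1]
3. s(s(g(s(0), s(s(s(e))))))  →  s(s(0))   [R4 at 1.1]

s(s(0))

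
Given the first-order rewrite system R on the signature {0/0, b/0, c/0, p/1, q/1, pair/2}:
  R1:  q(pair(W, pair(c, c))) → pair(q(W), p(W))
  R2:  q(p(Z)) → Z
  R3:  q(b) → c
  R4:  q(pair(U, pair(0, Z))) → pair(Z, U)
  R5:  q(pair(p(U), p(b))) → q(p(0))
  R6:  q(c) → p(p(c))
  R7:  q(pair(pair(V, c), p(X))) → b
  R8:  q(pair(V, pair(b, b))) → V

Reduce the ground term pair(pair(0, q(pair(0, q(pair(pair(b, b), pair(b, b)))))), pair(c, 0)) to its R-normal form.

pair(pair(0, 0), pair(c, 0))

1. pair(pair(0, q(pair(0, q(pair(pair(b, b), pair(b, b)))))), pair(c, 0))  →  pair(pair(0, q(pair(0, pair(b, b)))), pair(c, 0))   [R8 at 1.2.1.2]
2. pair(pair(0, q(pair(0, pair(b, b)))), pair(c, 0))  →  pair(pair(0, 0), pair(c, 0))   [R8 at 1.2]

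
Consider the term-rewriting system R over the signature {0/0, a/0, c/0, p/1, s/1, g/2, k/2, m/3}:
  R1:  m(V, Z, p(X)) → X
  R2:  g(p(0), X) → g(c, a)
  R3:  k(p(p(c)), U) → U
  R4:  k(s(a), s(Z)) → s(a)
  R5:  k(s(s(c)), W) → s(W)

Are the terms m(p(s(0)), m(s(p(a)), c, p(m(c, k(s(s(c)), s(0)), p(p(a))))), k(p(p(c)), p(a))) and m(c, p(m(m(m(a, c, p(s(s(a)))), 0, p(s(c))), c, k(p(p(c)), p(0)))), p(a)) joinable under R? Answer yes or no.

Reduce t₁ = m(p(s(0)), m(s(p(a)), c, p(m(c, k(s(s(c)), s(0)), p(p(a))))), k(p(p(c)), p(a))):
1. m(p(s(0)), m(s(p(a)), c, p(m(c, k(s(s(c)), s(0)), p(p(a))))), k(p(p(c)), p(a)))  →  m(p(s(0)), m(c, k(s(s(c)), s(0)), p(p(a))), k(p(p(c)), p(a)))   [R1 at 2]
2. m(p(s(0)), m(c, k(s(s(c)), s(0)), p(p(a))), k(p(p(c)), p(a)))  →  m(p(s(0)), p(a), k(p(p(c)), p(a)))   [R1 at 2]
3. m(p(s(0)), p(a), k(p(p(c)), p(a)))  →  m(p(s(0)), p(a), p(a))   [R3 at 3]
4. m(p(s(0)), p(a), p(a))  →  a   [R1 at ε]

Reduce t₂ = m(c, p(m(m(m(a, c, p(s(s(a)))), 0, p(s(c))), c, k(p(p(c)), p(0)))), p(a)):
1. m(c, p(m(m(m(a, c, p(s(s(a)))), 0, p(s(c))), c, k(p(p(c)), p(0)))), p(a))  →  a   [R1 at ε]

yes — NF(t₁) = a, NF(t₂) = a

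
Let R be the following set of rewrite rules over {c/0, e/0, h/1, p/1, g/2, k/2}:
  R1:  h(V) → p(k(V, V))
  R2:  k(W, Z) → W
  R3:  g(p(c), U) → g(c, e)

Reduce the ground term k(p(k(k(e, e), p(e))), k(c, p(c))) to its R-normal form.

1. k(p(k(k(e, e), p(e))), k(c, p(c)))  →  p(k(k(e, e), p(e)))   [R2 at ε]
2. p(k(k(e, e), p(e)))  →  p(k(e, e))   [R2 at 1]
3. p(k(e, e))  →  p(e)   [R2 at 1]

p(e)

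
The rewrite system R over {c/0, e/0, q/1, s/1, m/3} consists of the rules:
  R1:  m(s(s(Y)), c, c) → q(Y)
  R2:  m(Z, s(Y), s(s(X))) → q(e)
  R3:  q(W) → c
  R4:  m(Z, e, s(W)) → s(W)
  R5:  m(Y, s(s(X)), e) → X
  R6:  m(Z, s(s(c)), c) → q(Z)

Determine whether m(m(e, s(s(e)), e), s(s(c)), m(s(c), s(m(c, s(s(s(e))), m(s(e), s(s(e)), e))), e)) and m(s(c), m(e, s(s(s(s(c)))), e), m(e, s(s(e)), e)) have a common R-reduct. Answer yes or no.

Reduce t₁ = m(m(e, s(s(e)), e), s(s(c)), m(s(c), s(m(c, s(s(s(e))), m(s(e), s(s(e)), e))), e)):
1. m(m(e, s(s(e)), e), s(s(c)), m(s(c), s(m(c, s(s(s(e))), m(s(e), s(s(e)), e))), e))  →  m(e, s(s(c)), m(s(c), s(m(c, s(s(s(e))), m(s(e), s(s(e)), e))), e))   [R5 at 1]
2. m(e, s(s(c)), m(s(c), s(m(c, s(s(s(e))), m(s(e), s(s(e)), e))), e))  →  m(e, s(s(c)), m(s(c), s(m(c, s(s(s(e))), e)), e))   [R5 at 3.2.1.3]
3. m(e, s(s(c)), m(s(c), s(m(c, s(s(s(e))), e)), e))  →  m(e, s(s(c)), m(s(c), s(s(e)), e))   [R5 at 3.2.1]
4. m(e, s(s(c)), m(s(c), s(s(e)), e))  →  m(e, s(s(c)), e)   [R5 at 3]
5. m(e, s(s(c)), e)  →  c   [R5 at ε]

Reduce t₂ = m(s(c), m(e, s(s(s(s(c)))), e), m(e, s(s(e)), e)):
1. m(s(c), m(e, s(s(s(s(c)))), e), m(e, s(s(e)), e))  →  m(s(c), s(s(c)), m(e, s(s(e)), e))   [R5 at 2]
2. m(s(c), s(s(c)), m(e, s(s(e)), e))  →  m(s(c), s(s(c)), e)   [R5 at 3]
3. m(s(c), s(s(c)), e)  →  c   [R5 at ε]

yes — NF(t₁) = c, NF(t₂) = c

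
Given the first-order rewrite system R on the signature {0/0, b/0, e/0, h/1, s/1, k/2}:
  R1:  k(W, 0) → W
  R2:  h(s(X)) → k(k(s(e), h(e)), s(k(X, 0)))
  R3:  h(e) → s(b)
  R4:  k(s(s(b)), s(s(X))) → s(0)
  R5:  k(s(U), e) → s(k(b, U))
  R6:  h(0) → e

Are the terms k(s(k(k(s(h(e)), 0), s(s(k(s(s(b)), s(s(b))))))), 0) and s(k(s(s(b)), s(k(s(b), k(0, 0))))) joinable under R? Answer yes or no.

yes — NF(t₁) = s(s(0)), NF(t₂) = s(s(0))

Reduce t₁ = k(s(k(k(s(h(e)), 0), s(s(k(s(s(b)), s(s(b))))))), 0):
1. k(s(k(k(s(h(e)), 0), s(s(k(s(s(b)), s(s(b))))))), 0)  →  s(k(k(s(h(e)), 0), s(s(k(s(s(b)), s(s(b)))))))   [R1 at ε]
2. s(k(k(s(h(e)), 0), s(s(k(s(s(b)), s(s(b)))))))  →  s(k(s(h(e)), s(s(k(s(s(b)), s(s(b)))))))   [R1 at 1.1]
3. s(k(s(h(e)), s(s(k(s(s(b)), s(s(b)))))))  →  s(k(s(s(b)), s(s(k(s(s(b)), s(s(b)))))))   [R3 at 1.1.1]
4. s(k(s(s(b)), s(s(k(s(s(b)), s(s(b)))))))  →  s(s(0))   [R4 at 1]

Reduce t₂ = s(k(s(s(b)), s(k(s(b), k(0, 0))))):
1. s(k(s(s(b)), s(k(s(b), k(0, 0)))))  →  s(k(s(s(b)), s(k(s(b), 0))))   [R1 at 1.2.1.2]
2. s(k(s(s(b)), s(k(s(b), 0))))  →  s(k(s(s(b)), s(s(b))))   [R1 at 1.2.1]
3. s(k(s(s(b)), s(s(b))))  →  s(s(0))   [R4 at 1]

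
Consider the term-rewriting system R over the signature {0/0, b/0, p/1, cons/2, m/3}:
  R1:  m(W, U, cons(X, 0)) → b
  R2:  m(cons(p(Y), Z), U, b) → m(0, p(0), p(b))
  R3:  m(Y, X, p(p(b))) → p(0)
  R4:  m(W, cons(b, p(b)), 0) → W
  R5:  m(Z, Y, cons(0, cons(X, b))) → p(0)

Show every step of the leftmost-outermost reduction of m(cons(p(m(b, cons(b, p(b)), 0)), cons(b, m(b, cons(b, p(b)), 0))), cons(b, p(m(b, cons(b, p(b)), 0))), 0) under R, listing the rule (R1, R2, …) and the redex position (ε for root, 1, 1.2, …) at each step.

cons(p(b), cons(b, b))

1. m(cons(p(m(b, cons(b, p(b)), 0)), cons(b, m(b, cons(b, p(b)), 0))), cons(b, p(m(b, cons(b, p(b)), 0))), 0)  →  m(cons(p(b), cons(b, m(b, cons(b, p(b)), 0))), cons(b, p(m(b, cons(b, p(b)), 0))), 0)   [R4 at 1.1.1]
2. m(cons(p(b), cons(b, m(b, cons(b, p(b)), 0))), cons(b, p(m(b, cons(b, p(b)), 0))), 0)  →  m(cons(p(b), cons(b, b)), cons(b, p(m(b, cons(b, p(b)), 0))), 0)   [R4 at 1.2.2]
3. m(cons(p(b), cons(b, b)), cons(b, p(m(b, cons(b, p(b)), 0))), 0)  →  m(cons(p(b), cons(b, b)), cons(b, p(b)), 0)   [R4 at 2.2.1]
4. m(cons(p(b), cons(b, b)), cons(b, p(b)), 0)  →  cons(p(b), cons(b, b))   [R4 at ε]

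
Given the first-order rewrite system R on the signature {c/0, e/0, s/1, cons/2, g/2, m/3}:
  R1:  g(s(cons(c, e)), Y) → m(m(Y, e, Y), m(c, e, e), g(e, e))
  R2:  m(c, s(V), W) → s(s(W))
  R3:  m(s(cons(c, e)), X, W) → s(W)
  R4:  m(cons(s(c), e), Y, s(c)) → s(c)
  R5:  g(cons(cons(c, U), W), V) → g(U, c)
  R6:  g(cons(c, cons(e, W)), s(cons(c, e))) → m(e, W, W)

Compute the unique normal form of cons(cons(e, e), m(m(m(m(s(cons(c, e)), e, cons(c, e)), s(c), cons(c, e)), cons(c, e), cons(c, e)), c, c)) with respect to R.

1. cons(cons(e, e), m(m(m(m(s(cons(c, e)), e, cons(c, e)), s(c), cons(c, e)), cons(c, e), cons(c, e)), c, c))  →  cons(cons(e, e), m(m(m(s(cons(c, e)), s(c), cons(c, e)), cons(c, e), cons(c, e)), c, c))   [R3 at 2.1.1.1]
2. cons(cons(e, e), m(m(m(s(cons(c, e)), s(c), cons(c, e)), cons(c, e), cons(c, e)), c, c))  →  cons(cons(e, e), m(m(s(cons(c, e)), cons(c, e), cons(c, e)), c, c))   [R3 at 2.1.1]
3. cons(cons(e, e), m(m(s(cons(c, e)), cons(c, e), cons(c, e)), c, c))  →  cons(cons(e, e), m(s(cons(c, e)), c, c))   [R3 at 2.1]
4. cons(cons(e, e), m(s(cons(c, e)), c, c))  →  cons(cons(e, e), s(c))   [R3 at 2]

cons(cons(e, e), s(c))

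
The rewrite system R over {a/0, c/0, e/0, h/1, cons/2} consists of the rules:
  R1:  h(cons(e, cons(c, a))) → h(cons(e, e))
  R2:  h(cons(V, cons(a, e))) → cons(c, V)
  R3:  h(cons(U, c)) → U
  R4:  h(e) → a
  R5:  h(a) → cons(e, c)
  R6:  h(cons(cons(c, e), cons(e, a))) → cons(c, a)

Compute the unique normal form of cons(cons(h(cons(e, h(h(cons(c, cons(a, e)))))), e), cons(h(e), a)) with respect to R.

cons(cons(e, e), cons(a, a))

1. cons(cons(h(cons(e, h(h(cons(c, cons(a, e)))))), e), cons(h(e), a))  →  cons(cons(h(cons(e, h(cons(c, c)))), e), cons(h(e), a))   [R2 at 1.1.1.2.1]
2. cons(cons(h(cons(e, h(cons(c, c)))), e), cons(h(e), a))  →  cons(cons(h(cons(e, c)), e), cons(h(e), a))   [R3 at 1.1.1.2]
3. cons(cons(h(cons(e, c)), e), cons(h(e), a))  →  cons(cons(e, e), cons(h(e), a))   [R3 at 1.1]
4. cons(cons(e, e), cons(h(e), a))  →  cons(cons(e, e), cons(a, a))   [R4 at 2.1]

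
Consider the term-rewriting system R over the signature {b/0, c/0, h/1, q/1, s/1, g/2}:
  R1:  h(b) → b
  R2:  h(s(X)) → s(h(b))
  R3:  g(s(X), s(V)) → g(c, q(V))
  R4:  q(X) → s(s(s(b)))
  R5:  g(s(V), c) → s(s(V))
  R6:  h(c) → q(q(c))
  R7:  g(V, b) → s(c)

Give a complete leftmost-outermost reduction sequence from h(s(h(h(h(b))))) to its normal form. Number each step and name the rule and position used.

1. h(s(h(h(h(b)))))  →  s(h(b))   [R2 at ε]
2. s(h(b))  →  s(b)   [R1 at 1]

s(b)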